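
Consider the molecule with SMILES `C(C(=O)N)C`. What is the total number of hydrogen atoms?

Atom tally by fragment:
  H2NOCCH2 → C:2 H:4 O:1 N:1
  CH3 → C:1 H:3
Element totals:
  C: 3
  H: 7
  N: 1
  O: 1

7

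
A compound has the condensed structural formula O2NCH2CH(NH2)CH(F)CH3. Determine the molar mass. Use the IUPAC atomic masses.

Element totals:
  C: 4
  H: 9
  F: 1
  N: 2
  O: 2
Molecular formula: C4H9FN2O2.
  M = 4(12.011) + 9(1.008) + 18.998 + 2(14.007) + 2(15.999)
    = 48.044 + 9.072 + 18.998 + 28.014 + 31.998 = 136.126

136.13 g/mol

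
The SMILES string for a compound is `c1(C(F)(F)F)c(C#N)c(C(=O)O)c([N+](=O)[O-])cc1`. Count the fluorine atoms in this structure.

Atom tally by fragment:
  benzene ring core → C:6 H:6
  (− 4 ring H displaced by substituents)
  + CF3 → C:1 F:3
  + CN → C:1 N:1
  + COOH → C:1 H:1 O:2
  + NO2 → N:1 O:2
Element totals:
  C: 9
  H: 3
  F: 3
  N: 2
  O: 4

3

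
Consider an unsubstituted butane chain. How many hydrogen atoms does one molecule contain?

Atom tally by fragment:
  CH3 → C:1 H:3
  CH2 → C:1 H:2
  CH2 → C:1 H:2
  CH3 → C:1 H:3
Element totals:
  C: 4
  H: 10

10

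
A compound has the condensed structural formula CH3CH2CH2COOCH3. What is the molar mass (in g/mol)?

Element totals:
  C: 5
  H: 10
  O: 2
Molecular formula: C5H10O2.
  M = 5(12.011) + 10(1.008) + 2(15.999)
    = 60.055 + 10.080 + 31.998 = 102.133

102.13 g/mol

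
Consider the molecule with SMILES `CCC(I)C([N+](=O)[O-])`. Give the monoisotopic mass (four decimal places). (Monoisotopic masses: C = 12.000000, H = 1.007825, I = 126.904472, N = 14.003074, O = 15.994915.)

228.9600

Atom tally by fragment:
  CH3 → C:1 H:3
  CH2 → C:1 H:2
  CH(I) → C:1 H:1 I:1
  CH2NO2 → C:1 H:2 N:1 O:2
Element totals:
  C: 4
  H: 8
  I: 1
  N: 1
  O: 2
Molecular formula: C4H8INO2.
  M = 4(12.0) + 8(1.007825) + 126.904472 + 14.003074 + 2(15.994915)
    = 48.000000 + 8.062600 + 126.904472 + 14.003074 + 31.989830 = 228.959976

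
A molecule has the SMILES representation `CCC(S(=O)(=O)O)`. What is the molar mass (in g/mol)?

Atom tally by fragment:
  CH3 → C:1 H:3
  CH2 → C:1 H:2
  CH2SO3H → C:1 H:3 S:1 O:3
Element totals:
  C: 3
  H: 8
  O: 3
  S: 1
Molecular formula: C3H8O3S.
  M = 3(12.011) + 8(1.008) + 3(15.999) + 32.06
    = 36.033 + 8.064 + 47.997 + 32.060 = 124.154

124.15 g/mol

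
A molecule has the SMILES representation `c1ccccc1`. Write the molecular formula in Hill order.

C6H6

Atom tally by fragment:
  benzene ring core → C:6 H:6
Element totals:
  C: 6
  H: 6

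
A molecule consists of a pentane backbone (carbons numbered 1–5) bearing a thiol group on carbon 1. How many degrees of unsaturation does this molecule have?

Atom tally by fragment:
  HSCH2 → C:1 H:3 S:1
  CH2 → C:1 H:2
  CH2 → C:1 H:2
  CH2 → C:1 H:2
  CH3 → C:1 H:3
Element totals:
  C: 5
  H: 12
  S: 1
Molecular formula: C5H12S.
DoU = (2C + 2 + N − H − X) / 2 = (2·5 + 2 + 0 − 12 − 0) / 2 = 0.

0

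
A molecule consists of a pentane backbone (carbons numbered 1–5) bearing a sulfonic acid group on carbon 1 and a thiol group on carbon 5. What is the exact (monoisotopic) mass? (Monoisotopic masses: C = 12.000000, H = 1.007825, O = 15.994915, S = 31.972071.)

Atom tally by fragment:
  HO3SCH2 → C:1 H:3 S:1 O:3
  CH2 → C:1 H:2
  CH2 → C:1 H:2
  CH2 → C:1 H:2
  CH2SH → C:1 H:3 S:1
Element totals:
  C: 5
  H: 12
  O: 3
  S: 2
Molecular formula: C5H12O3S2.
  M = 5(12.0) + 12(1.007825) + 3(15.994915) + 2(31.972071)
    = 60.000000 + 12.093900 + 47.984745 + 63.944142 = 184.022787

184.0228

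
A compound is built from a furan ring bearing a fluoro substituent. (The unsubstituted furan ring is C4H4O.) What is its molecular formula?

C4H3FO

Atom tally by fragment:
  furan ring core → C:4 H:4 O:1
  (− 1 ring H displaced by substituents)
  + F → F:1
Element totals:
  C: 4
  H: 3
  F: 1
  O: 1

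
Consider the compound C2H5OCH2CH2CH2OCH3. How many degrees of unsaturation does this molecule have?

0

Atom tally by fragment:
  C2H5OCH2 → C:3 H:7 O:1
  CH2 → C:1 H:2
  CH2OCH3 → C:2 H:5 O:1
Element totals:
  C: 6
  H: 14
  O: 2
Molecular formula: C6H14O2.
DoU = (2C + 2 + N − H − X) / 2 = (2·6 + 2 + 0 − 14 − 0) / 2 = 0.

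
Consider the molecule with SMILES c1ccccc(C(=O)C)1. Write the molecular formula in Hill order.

C8H8O

Atom tally by fragment:
  benzene ring core → C:6 H:6
  (− 1 ring H displaced by substituents)
  + COCH3 → C:2 H:3 O:1
Element totals:
  C: 8
  H: 8
  O: 1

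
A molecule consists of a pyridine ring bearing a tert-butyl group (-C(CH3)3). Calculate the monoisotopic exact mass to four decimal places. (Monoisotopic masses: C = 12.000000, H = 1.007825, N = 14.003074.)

Atom tally by fragment:
  pyridine ring core → C:5 H:5 N:1
  (− 1 ring H displaced by substituents)
  + C(CH3)3 → C:4 H:9
Element totals:
  C: 9
  H: 13
  N: 1
Molecular formula: C9H13N.
  M = 9(12.0) + 13(1.007825) + 14.003074
    = 108.000000 + 13.101725 + 14.003074 = 135.104799

135.1048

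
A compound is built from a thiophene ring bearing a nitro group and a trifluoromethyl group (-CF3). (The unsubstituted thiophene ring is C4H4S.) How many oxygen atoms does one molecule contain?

Atom tally by fragment:
  thiophene ring core → C:4 H:4 S:1
  (− 2 ring H displaced by substituents)
  + NO2 → N:1 O:2
  + CF3 → C:1 F:3
Element totals:
  C: 5
  H: 2
  F: 3
  N: 1
  O: 2
  S: 1

2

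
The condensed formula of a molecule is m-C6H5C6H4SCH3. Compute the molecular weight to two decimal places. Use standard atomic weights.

Element totals:
  C: 13
  H: 12
  S: 1
Molecular formula: C13H12S.
  M = 13(12.011) + 12(1.008) + 32.06
    = 156.143 + 12.096 + 32.060 = 200.299

200.30 g/mol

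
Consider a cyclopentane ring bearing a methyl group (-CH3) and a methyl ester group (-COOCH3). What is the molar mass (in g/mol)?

142.20 g/mol

Atom tally by fragment:
  cyclopentane ring core → C:5 H:10
  (− 2 ring H displaced by substituents)
  + CH3 → C:1 H:3
  + COOCH3 → C:2 H:3 O:2
Element totals:
  C: 8
  H: 14
  O: 2
Molecular formula: C8H14O2.
  M = 8(12.011) + 14(1.008) + 2(15.999)
    = 96.088 + 14.112 + 31.998 = 142.198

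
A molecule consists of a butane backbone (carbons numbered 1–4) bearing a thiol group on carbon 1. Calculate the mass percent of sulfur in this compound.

Atom tally by fragment:
  HSCH2 → C:1 H:3 S:1
  CH2 → C:1 H:2
  CH2 → C:1 H:2
  CH3 → C:1 H:3
Element totals:
  C: 4
  H: 10
  S: 1
Molecular formula: C4H10S.
Molar mass = 90.184 g/mol.
Mass from S: 1 × 32.06 = 32.060 g/mol.
%S = 32.060 / 90.184 × 100 = 35.55%.

35.55%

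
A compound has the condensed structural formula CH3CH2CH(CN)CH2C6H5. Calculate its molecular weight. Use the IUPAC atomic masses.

Atom tally by fragment:
  CH3 → C:1 H:3
  CH2 → C:1 H:2
  CH(CN) → C:2 H:1 N:1
  CH2C6H5 → C:7 H:7
Element totals:
  C: 11
  H: 13
  N: 1
Molecular formula: C11H13N.
  M = 11(12.011) + 13(1.008) + 14.007
    = 132.121 + 13.104 + 14.007 = 159.232

159.23 g/mol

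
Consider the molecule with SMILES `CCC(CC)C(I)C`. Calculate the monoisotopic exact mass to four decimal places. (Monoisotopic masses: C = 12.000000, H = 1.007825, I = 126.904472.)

226.0218

Atom tally by fragment:
  CH3 → C:1 H:3
  CH2 → C:1 H:2
  CH(C2H5) → C:3 H:6
  CH(I) → C:1 H:1 I:1
  CH3 → C:1 H:3
Element totals:
  C: 7
  H: 15
  I: 1
Molecular formula: C7H15I.
  M = 7(12.0) + 15(1.007825) + 126.904472
    = 84.000000 + 15.117375 + 126.904472 = 226.021847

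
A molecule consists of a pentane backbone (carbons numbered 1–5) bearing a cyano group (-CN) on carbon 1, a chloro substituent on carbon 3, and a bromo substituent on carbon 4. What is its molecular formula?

C6H9BrClN

Atom tally by fragment:
  NCCH2 → C:2 H:2 N:1
  CH2 → C:1 H:2
  CH(Cl) → C:1 H:1 Cl:1
  CH(Br) → C:1 H:1 Br:1
  CH3 → C:1 H:3
Element totals:
  C: 6
  H: 9
  Br: 1
  Cl: 1
  N: 1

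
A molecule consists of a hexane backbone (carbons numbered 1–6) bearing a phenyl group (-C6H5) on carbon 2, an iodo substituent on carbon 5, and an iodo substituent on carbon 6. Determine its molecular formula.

C12H16I2

Atom tally by fragment:
  CH3 → C:1 H:3
  CH(C6H5) → C:7 H:6
  CH2 → C:1 H:2
  CH2 → C:1 H:2
  CH(I) → C:1 H:1 I:1
  CH2I → C:1 H:2 I:1
Element totals:
  C: 12
  H: 16
  I: 2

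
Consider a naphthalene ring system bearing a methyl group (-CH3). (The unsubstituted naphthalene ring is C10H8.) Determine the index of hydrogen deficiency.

7

Atom tally by fragment:
  naphthalene ring system core → C:10 H:8
  (− 1 ring H displaced by substituents)
  + CH3 → C:1 H:3
Element totals:
  C: 11
  H: 10
Molecular formula: C11H10.
DoU = (2C + 2 + N − H − X) / 2 = (2·11 + 2 + 0 − 10 − 0) / 2 = 7.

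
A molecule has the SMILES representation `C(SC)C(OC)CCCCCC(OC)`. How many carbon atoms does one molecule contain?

Atom tally by fragment:
  CH3SCH2 → C:2 H:5 S:1
  CH(OCH3) → C:2 H:4 O:1
  CH2 → C:1 H:2
  CH2 → C:1 H:2
  CH2 → C:1 H:2
  CH2 → C:1 H:2
  CH2 → C:1 H:2
  CH2OCH3 → C:2 H:5 O:1
Element totals:
  C: 11
  H: 24
  O: 2
  S: 1

11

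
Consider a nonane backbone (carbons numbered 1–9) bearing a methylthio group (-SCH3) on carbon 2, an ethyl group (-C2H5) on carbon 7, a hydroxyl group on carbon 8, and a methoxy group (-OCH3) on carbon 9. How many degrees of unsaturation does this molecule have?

Atom tally by fragment:
  CH3 → C:1 H:3
  CH(SCH3) → C:2 H:4 S:1
  CH2 → C:1 H:2
  CH2 → C:1 H:2
  CH2 → C:1 H:2
  CH2 → C:1 H:2
  CH(C2H5) → C:3 H:6
  CH(OH) → C:1 H:2 O:1
  CH2OCH3 → C:2 H:5 O:1
Element totals:
  C: 13
  H: 28
  O: 2
  S: 1
Molecular formula: C13H28O2S.
DoU = (2C + 2 + N − H − X) / 2 = (2·13 + 2 + 0 − 28 − 0) / 2 = 0.

0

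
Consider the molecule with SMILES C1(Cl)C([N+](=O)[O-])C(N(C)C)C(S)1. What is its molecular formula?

Atom tally by fragment:
  cyclobutane ring core → C:4 H:8
  (− 4 ring H displaced by substituents)
  + Cl → Cl:1
  + NO2 → N:1 O:2
  + N(CH3)2 → N:1 C:2 H:6
  + SH → S:1 H:1
Element totals:
  C: 6
  H: 11
  Cl: 1
  N: 2
  O: 2
  S: 1

C6H11ClN2O2S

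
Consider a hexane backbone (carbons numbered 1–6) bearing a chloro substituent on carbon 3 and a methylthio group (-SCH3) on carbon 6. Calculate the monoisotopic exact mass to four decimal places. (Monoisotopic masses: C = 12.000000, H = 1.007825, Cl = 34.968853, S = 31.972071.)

Atom tally by fragment:
  CH3 → C:1 H:3
  CH2 → C:1 H:2
  CH(Cl) → C:1 H:1 Cl:1
  CH2 → C:1 H:2
  CH2 → C:1 H:2
  CH2SCH3 → C:2 H:5 S:1
Element totals:
  C: 7
  H: 15
  Cl: 1
  S: 1
Molecular formula: C7H15ClS.
  M = 7(12.0) + 15(1.007825) + 34.968853 + 31.972071
    = 84.000000 + 15.117375 + 34.968853 + 31.972071 = 166.058299

166.0583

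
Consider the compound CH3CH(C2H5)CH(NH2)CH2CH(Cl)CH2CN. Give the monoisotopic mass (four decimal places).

188.1080

Atom tally by fragment:
  CH3 → C:1 H:3
  CH(C2H5) → C:3 H:6
  CH(NH2) → C:1 H:3 N:1
  CH2 → C:1 H:2
  CH(Cl) → C:1 H:1 Cl:1
  CH2CN → C:2 H:2 N:1
Element totals:
  C: 9
  H: 17
  Cl: 1
  N: 2
Molecular formula: C9H17ClN2.
  M = 9(12.0) + 17(1.007825) + 34.968853 + 2(14.003074)
    = 108.000000 + 17.133025 + 34.968853 + 28.006148 = 188.108026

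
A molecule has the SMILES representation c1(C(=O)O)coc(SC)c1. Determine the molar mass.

Atom tally by fragment:
  furan ring core → C:4 H:4 O:1
  (− 2 ring H displaced by substituents)
  + COOH → C:1 H:1 O:2
  + SCH3 → C:1 H:3 S:1
Element totals:
  C: 6
  H: 6
  O: 3
  S: 1
Molecular formula: C6H6O3S.
  M = 6(12.011) + 6(1.008) + 3(15.999) + 32.06
    = 72.066 + 6.048 + 47.997 + 32.060 = 158.171

158.17 g/mol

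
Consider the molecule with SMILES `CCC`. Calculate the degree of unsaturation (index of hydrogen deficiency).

0

Atom tally by fragment:
  CH3 → C:1 H:3
  CH2 → C:1 H:2
  CH3 → C:1 H:3
Element totals:
  C: 3
  H: 8
Molecular formula: C3H8.
DoU = (2C + 2 + N − H − X) / 2 = (2·3 + 2 + 0 − 8 − 0) / 2 = 0.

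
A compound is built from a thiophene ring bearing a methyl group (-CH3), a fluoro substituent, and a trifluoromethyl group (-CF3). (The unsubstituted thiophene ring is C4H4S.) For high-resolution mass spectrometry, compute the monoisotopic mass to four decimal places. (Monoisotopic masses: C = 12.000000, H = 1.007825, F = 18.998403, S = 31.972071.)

183.9970

Atom tally by fragment:
  thiophene ring core → C:4 H:4 S:1
  (− 3 ring H displaced by substituents)
  + CH3 → C:1 H:3
  + F → F:1
  + CF3 → C:1 F:3
Element totals:
  C: 6
  H: 4
  F: 4
  S: 1
Molecular formula: C6H4F4S.
  M = 6(12.0) + 4(1.007825) + 4(18.998403) + 31.972071
    = 72.000000 + 4.031300 + 75.993612 + 31.972071 = 183.996983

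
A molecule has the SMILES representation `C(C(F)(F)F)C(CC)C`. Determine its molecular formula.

Atom tally by fragment:
  F3CCH2 → C:2 H:2 F:3
  CH(C2H5) → C:3 H:6
  CH3 → C:1 H:3
Element totals:
  C: 6
  H: 11
  F: 3

C6H11F3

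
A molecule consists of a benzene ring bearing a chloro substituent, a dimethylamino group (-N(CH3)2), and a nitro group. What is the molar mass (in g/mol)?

200.62 g/mol

Atom tally by fragment:
  benzene ring core → C:6 H:6
  (− 3 ring H displaced by substituents)
  + Cl → Cl:1
  + N(CH3)2 → N:1 C:2 H:6
  + NO2 → N:1 O:2
Element totals:
  C: 8
  H: 9
  Cl: 1
  N: 2
  O: 2
Molecular formula: C8H9ClN2O2.
  M = 8(12.011) + 9(1.008) + 35.45 + 2(14.007) + 2(15.999)
    = 96.088 + 9.072 + 35.450 + 28.014 + 31.998 = 200.622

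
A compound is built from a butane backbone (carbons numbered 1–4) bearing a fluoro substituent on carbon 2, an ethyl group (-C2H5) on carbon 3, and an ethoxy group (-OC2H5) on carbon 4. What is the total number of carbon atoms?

Atom tally by fragment:
  CH3 → C:1 H:3
  CH(F) → C:1 H:1 F:1
  CH(C2H5) → C:3 H:6
  CH2OC2H5 → C:3 H:7 O:1
Element totals:
  C: 8
  H: 17
  F: 1
  O: 1

8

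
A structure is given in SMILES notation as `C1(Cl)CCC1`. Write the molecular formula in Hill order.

Atom tally by fragment:
  cyclobutane ring core → C:4 H:8
  (− 1 ring H displaced by substituents)
  + Cl → Cl:1
Element totals:
  C: 4
  H: 7
  Cl: 1

C4H7Cl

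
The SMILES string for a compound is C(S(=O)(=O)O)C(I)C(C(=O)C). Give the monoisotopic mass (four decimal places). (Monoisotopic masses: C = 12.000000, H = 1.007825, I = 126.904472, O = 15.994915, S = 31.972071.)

Atom tally by fragment:
  HO3SCH2 → C:1 H:3 S:1 O:3
  CH(I) → C:1 H:1 I:1
  CH2COCH3 → C:3 H:5 O:1
Element totals:
  C: 5
  H: 9
  I: 1
  O: 4
  S: 1
Molecular formula: C5H9IO4S.
  M = 5(12.0) + 9(1.007825) + 126.904472 + 4(15.994915) + 31.972071
    = 60.000000 + 9.070425 + 126.904472 + 63.979660 + 31.972071 = 291.926628

291.9266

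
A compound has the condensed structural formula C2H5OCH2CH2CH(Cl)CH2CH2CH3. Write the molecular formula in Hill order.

Atom tally by fragment:
  C2H5OCH2 → C:3 H:7 O:1
  CH2 → C:1 H:2
  CH(Cl) → C:1 H:1 Cl:1
  CH2 → C:1 H:2
  CH2 → C:1 H:2
  CH3 → C:1 H:3
Element totals:
  C: 8
  H: 17
  Cl: 1
  O: 1

C8H17ClO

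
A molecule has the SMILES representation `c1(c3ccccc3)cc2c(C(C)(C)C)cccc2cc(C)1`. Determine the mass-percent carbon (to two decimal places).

Atom tally by fragment:
  naphthalene ring system core → C:10 H:8
  (− 3 ring H displaced by substituents)
  + C6H5 → C:6 H:5
  + C(CH3)3 → C:4 H:9
  + CH3 → C:1 H:3
Element totals:
  C: 21
  H: 22
Molecular formula: C21H22.
Molar mass = 274.407 g/mol.
Mass from C: 21 × 12.011 = 252.231 g/mol.
%C = 252.231 / 274.407 × 100 = 91.92%.

91.92%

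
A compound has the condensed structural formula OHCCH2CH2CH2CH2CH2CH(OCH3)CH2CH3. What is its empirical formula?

C5H10O

Element totals:
  C: 10
  H: 20
  O: 2
Molecular formula: C10H20O2.
gcd of subscripts = 2; dividing each by 2:
  C: 10/2 = 5
  H: 20/2 = 10
  O: 2/2 = 1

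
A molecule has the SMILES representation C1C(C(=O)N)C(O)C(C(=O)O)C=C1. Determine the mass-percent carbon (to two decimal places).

Atom tally by fragment:
  cyclohexene ring core → C:6 H:10
  (− 3 ring H displaced by substituents)
  + CONH2 → C:1 H:2 O:1 N:1
  + OH → O:1 H:1
  + COOH → C:1 H:1 O:2
Element totals:
  C: 8
  H: 11
  N: 1
  O: 4
Molecular formula: C8H11NO4.
Molar mass = 185.179 g/mol.
Mass from C: 8 × 12.011 = 96.088 g/mol.
%C = 96.088 / 185.179 × 100 = 51.89%.

51.89%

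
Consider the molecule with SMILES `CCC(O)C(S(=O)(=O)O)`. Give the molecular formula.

Atom tally by fragment:
  CH3 → C:1 H:3
  CH2 → C:1 H:2
  CH(OH) → C:1 H:2 O:1
  CH2SO3H → C:1 H:3 S:1 O:3
Element totals:
  C: 4
  H: 10
  O: 4
  S: 1

C4H10O4S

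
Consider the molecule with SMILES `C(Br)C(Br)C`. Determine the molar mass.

Atom tally by fragment:
  BrCH2 → C:1 H:2 Br:1
  CH(Br) → C:1 H:1 Br:1
  CH3 → C:1 H:3
Element totals:
  C: 3
  H: 6
  Br: 2
Molecular formula: C3H6Br2.
  M = 3(12.011) + 6(1.008) + 2(79.904)
    = 36.033 + 6.048 + 159.808 = 201.889

201.89 g/mol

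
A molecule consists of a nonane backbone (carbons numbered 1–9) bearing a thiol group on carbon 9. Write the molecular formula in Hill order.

C9H20S

Atom tally by fragment:
  CH3 → C:1 H:3
  CH2 → C:1 H:2
  CH2 → C:1 H:2
  CH2 → C:1 H:2
  CH2 → C:1 H:2
  CH2 → C:1 H:2
  CH2 → C:1 H:2
  CH2 → C:1 H:2
  CH2SH → C:1 H:3 S:1
Element totals:
  C: 9
  H: 20
  S: 1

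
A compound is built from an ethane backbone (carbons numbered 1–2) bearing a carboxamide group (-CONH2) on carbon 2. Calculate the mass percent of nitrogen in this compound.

19.16%

Atom tally by fragment:
  CH3 → C:1 H:3
  CH2CONH2 → C:2 H:4 O:1 N:1
Element totals:
  C: 3
  H: 7
  N: 1
  O: 1
Molecular formula: C3H7NO.
Molar mass = 73.095 g/mol.
Mass from N: 1 × 14.007 = 14.007 g/mol.
%N = 14.007 / 73.095 × 100 = 19.16%.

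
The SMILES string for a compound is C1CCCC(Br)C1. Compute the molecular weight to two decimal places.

Atom tally by fragment:
  cyclohexane ring core → C:6 H:12
  (− 1 ring H displaced by substituents)
  + Br → Br:1
Element totals:
  C: 6
  H: 11
  Br: 1
Molecular formula: C6H11Br.
  M = 6(12.011) + 11(1.008) + 79.904
    = 72.066 + 11.088 + 79.904 = 163.058

163.06 g/mol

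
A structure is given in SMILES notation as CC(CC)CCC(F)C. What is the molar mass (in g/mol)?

132.22 g/mol

Atom tally by fragment:
  CH3 → C:1 H:3
  CH(C2H5) → C:3 H:6
  CH2 → C:1 H:2
  CH2 → C:1 H:2
  CH(F) → C:1 H:1 F:1
  CH3 → C:1 H:3
Element totals:
  C: 8
  H: 17
  F: 1
Molecular formula: C8H17F.
  M = 8(12.011) + 17(1.008) + 18.998
    = 96.088 + 17.136 + 18.998 = 132.222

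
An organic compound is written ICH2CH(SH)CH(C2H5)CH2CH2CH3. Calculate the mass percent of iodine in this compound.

46.62%

Element totals:
  C: 8
  H: 17
  I: 1
  S: 1
Molecular formula: C8H17IS.
Molar mass = 272.188 g/mol.
Mass from I: 1 × 126.904 = 126.904 g/mol.
%I = 126.904 / 272.188 × 100 = 46.62%.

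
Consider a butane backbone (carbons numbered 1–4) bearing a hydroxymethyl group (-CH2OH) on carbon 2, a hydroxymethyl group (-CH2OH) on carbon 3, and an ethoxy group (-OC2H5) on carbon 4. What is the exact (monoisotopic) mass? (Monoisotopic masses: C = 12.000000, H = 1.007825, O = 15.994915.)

162.1256

Atom tally by fragment:
  CH3 → C:1 H:3
  CH(CH2OH) → C:2 H:4 O:1
  CH(CH2OH) → C:2 H:4 O:1
  CH2OC2H5 → C:3 H:7 O:1
Element totals:
  C: 8
  H: 18
  O: 3
Molecular formula: C8H18O3.
  M = 8(12.0) + 18(1.007825) + 3(15.994915)
    = 96.000000 + 18.140850 + 47.984745 = 162.125595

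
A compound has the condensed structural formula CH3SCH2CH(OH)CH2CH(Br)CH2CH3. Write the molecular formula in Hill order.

Atom tally by fragment:
  CH3SCH2 → C:2 H:5 S:1
  CH(OH) → C:1 H:2 O:1
  CH2 → C:1 H:2
  CH(Br) → C:1 H:1 Br:1
  CH2 → C:1 H:2
  CH3 → C:1 H:3
Element totals:
  C: 7
  H: 15
  Br: 1
  O: 1
  S: 1

C7H15BrOS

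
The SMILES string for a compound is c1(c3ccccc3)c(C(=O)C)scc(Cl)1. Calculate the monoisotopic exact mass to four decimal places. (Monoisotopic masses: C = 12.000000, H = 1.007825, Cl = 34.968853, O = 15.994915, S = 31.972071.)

Atom tally by fragment:
  thiophene ring core → C:4 H:4 S:1
  (− 3 ring H displaced by substituents)
  + C6H5 → C:6 H:5
  + COCH3 → C:2 H:3 O:1
  + Cl → Cl:1
Element totals:
  C: 12
  H: 9
  Cl: 1
  O: 1
  S: 1
Molecular formula: C12H9ClOS.
  M = 12(12.0) + 9(1.007825) + 34.968853 + 15.994915 + 31.972071
    = 144.000000 + 9.070425 + 34.968853 + 15.994915 + 31.972071 = 236.006264

236.0063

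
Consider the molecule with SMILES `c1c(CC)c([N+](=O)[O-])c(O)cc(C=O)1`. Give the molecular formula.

C9H9NO4

Atom tally by fragment:
  benzene ring core → C:6 H:6
  (− 4 ring H displaced by substituents)
  + C2H5 → C:2 H:5
  + NO2 → N:1 O:2
  + OH → O:1 H:1
  + CHO → C:1 H:1 O:1
Element totals:
  C: 9
  H: 9
  N: 1
  O: 4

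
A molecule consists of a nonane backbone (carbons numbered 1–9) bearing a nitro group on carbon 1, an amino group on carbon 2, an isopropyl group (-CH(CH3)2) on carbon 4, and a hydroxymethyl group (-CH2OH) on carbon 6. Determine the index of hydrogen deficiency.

Atom tally by fragment:
  O2NCH2 → C:1 H:2 N:1 O:2
  CH(NH2) → C:1 H:3 N:1
  CH2 → C:1 H:2
  CH(CH(CH3)2) → C:4 H:8
  CH2 → C:1 H:2
  CH(CH2OH) → C:2 H:4 O:1
  CH2 → C:1 H:2
  CH2 → C:1 H:2
  CH3 → C:1 H:3
Element totals:
  C: 13
  H: 28
  N: 2
  O: 3
Molecular formula: C13H28N2O3.
DoU = (2C + 2 + N − H − X) / 2 = (2·13 + 2 + 2 − 28 − 0) / 2 = 1.

1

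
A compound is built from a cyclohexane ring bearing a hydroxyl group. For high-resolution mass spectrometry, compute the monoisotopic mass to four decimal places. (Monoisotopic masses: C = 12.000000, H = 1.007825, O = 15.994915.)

Atom tally by fragment:
  cyclohexane ring core → C:6 H:12
  (− 1 ring H displaced by substituents)
  + OH → O:1 H:1
Element totals:
  C: 6
  H: 12
  O: 1
Molecular formula: C6H12O.
  M = 6(12.0) + 12(1.007825) + 15.994915
    = 72.000000 + 12.093900 + 15.994915 = 100.088815

100.0888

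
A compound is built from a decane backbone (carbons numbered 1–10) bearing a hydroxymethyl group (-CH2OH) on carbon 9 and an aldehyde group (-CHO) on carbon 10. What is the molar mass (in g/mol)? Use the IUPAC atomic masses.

200.32 g/mol

Atom tally by fragment:
  CH3 → C:1 H:3
  CH2 → C:1 H:2
  CH2 → C:1 H:2
  CH2 → C:1 H:2
  CH2 → C:1 H:2
  CH2 → C:1 H:2
  CH2 → C:1 H:2
  CH2 → C:1 H:2
  CH(CH2OH) → C:2 H:4 O:1
  CH2CHO → C:2 H:3 O:1
Element totals:
  C: 12
  H: 24
  O: 2
Molecular formula: C12H24O2.
  M = 12(12.011) + 24(1.008) + 2(15.999)
    = 144.132 + 24.192 + 31.998 = 200.322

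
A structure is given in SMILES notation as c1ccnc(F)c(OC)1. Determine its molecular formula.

Atom tally by fragment:
  pyridine ring core → C:5 H:5 N:1
  (− 2 ring H displaced by substituents)
  + F → F:1
  + OCH3 → C:1 H:3 O:1
Element totals:
  C: 6
  H: 6
  F: 1
  N: 1
  O: 1

C6H6FNO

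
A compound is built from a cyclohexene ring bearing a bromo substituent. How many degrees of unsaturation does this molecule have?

2

Atom tally by fragment:
  cyclohexene ring core → C:6 H:10
  (− 1 ring H displaced by substituents)
  + Br → Br:1
Element totals:
  C: 6
  H: 9
  Br: 1
Molecular formula: C6H9Br.
DoU = (2C + 2 + N − H − X) / 2 = (2·6 + 2 + 0 − 9 − 1) / 2 = 2.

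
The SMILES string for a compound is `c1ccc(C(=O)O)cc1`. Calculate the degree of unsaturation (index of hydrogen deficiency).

Atom tally by fragment:
  benzene ring core → C:6 H:6
  (− 1 ring H displaced by substituents)
  + COOH → C:1 H:1 O:2
Element totals:
  C: 7
  H: 6
  O: 2
Molecular formula: C7H6O2.
DoU = (2C + 2 + N − H − X) / 2 = (2·7 + 2 + 0 − 6 − 0) / 2 = 5.

5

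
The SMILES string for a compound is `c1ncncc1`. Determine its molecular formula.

Atom tally by fragment:
  pyrimidine ring core → C:4 H:4 N:2
Element totals:
  C: 4
  H: 4
  N: 2

C4H4N2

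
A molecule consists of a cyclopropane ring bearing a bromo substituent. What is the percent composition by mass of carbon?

29.79%

Atom tally by fragment:
  cyclopropane ring core → C:3 H:6
  (− 1 ring H displaced by substituents)
  + Br → Br:1
Element totals:
  C: 3
  H: 5
  Br: 1
Molecular formula: C3H5Br.
Molar mass = 120.977 g/mol.
Mass from C: 3 × 12.011 = 36.033 g/mol.
%C = 36.033 / 120.977 × 100 = 29.79%.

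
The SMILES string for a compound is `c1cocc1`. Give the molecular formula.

Atom tally by fragment:
  furan ring core → C:4 H:4 O:1
Element totals:
  C: 4
  H: 4
  O: 1

C4H4O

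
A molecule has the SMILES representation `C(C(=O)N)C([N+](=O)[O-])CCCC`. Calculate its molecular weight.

Atom tally by fragment:
  H2NOCCH2 → C:2 H:4 O:1 N:1
  CH(NO2) → C:1 H:1 N:1 O:2
  CH2 → C:1 H:2
  CH2 → C:1 H:2
  CH2 → C:1 H:2
  CH3 → C:1 H:3
Element totals:
  C: 7
  H: 14
  N: 2
  O: 3
Molecular formula: C7H14N2O3.
  M = 7(12.011) + 14(1.008) + 2(14.007) + 3(15.999)
    = 84.077 + 14.112 + 28.014 + 47.997 = 174.200

174.20 g/mol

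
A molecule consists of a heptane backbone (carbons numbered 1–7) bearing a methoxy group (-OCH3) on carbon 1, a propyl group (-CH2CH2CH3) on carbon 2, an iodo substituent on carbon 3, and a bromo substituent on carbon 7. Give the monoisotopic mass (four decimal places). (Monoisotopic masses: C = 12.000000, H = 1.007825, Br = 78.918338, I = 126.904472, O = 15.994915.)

375.9899

Atom tally by fragment:
  CH3OCH2 → C:2 H:5 O:1
  CH(CH2CH2CH3) → C:4 H:8
  CH(I) → C:1 H:1 I:1
  CH2 → C:1 H:2
  CH2 → C:1 H:2
  CH2 → C:1 H:2
  CH2Br → C:1 H:2 Br:1
Element totals:
  C: 11
  H: 22
  Br: 1
  I: 1
  O: 1
Molecular formula: C11H22BrIO.
  M = 11(12.0) + 22(1.007825) + 78.918338 + 126.904472 + 15.994915
    = 132.000000 + 22.172150 + 78.918338 + 126.904472 + 15.994915 = 375.989875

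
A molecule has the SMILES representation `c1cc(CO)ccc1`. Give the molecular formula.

C7H8O

Atom tally by fragment:
  benzene ring core → C:6 H:6
  (− 1 ring H displaced by substituents)
  + CH2OH → C:1 H:3 O:1
Element totals:
  C: 7
  H: 8
  O: 1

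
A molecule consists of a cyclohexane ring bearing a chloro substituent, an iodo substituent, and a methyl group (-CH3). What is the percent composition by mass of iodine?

49.09%

Atom tally by fragment:
  cyclohexane ring core → C:6 H:12
  (− 3 ring H displaced by substituents)
  + Cl → Cl:1
  + I → I:1
  + CH3 → C:1 H:3
Element totals:
  C: 7
  H: 12
  Cl: 1
  I: 1
Molecular formula: C7H12ClI.
Molar mass = 258.527 g/mol.
Mass from I: 1 × 126.904 = 126.904 g/mol.
%I = 126.904 / 258.527 × 100 = 49.09%.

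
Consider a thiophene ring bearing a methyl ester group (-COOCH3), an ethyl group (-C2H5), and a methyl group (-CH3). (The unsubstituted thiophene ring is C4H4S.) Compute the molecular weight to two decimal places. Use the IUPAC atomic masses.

184.25 g/mol

Atom tally by fragment:
  thiophene ring core → C:4 H:4 S:1
  (− 3 ring H displaced by substituents)
  + COOCH3 → C:2 H:3 O:2
  + C2H5 → C:2 H:5
  + CH3 → C:1 H:3
Element totals:
  C: 9
  H: 12
  O: 2
  S: 1
Molecular formula: C9H12O2S.
  M = 9(12.011) + 12(1.008) + 2(15.999) + 32.06
    = 108.099 + 12.096 + 31.998 + 32.060 = 184.253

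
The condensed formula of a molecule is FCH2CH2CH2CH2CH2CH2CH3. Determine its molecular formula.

C7H15F

Atom tally by fragment:
  FCH2 → C:1 H:2 F:1
  CH2 → C:1 H:2
  CH2 → C:1 H:2
  CH2 → C:1 H:2
  CH2 → C:1 H:2
  CH2 → C:1 H:2
  CH3 → C:1 H:3
Element totals:
  C: 7
  H: 15
  F: 1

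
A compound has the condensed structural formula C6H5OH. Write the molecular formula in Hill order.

Element totals:
  C: 6
  H: 6
  O: 1

C6H6O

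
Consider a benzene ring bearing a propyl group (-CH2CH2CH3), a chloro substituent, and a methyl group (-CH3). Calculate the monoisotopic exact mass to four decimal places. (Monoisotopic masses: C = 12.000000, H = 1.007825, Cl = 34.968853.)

Atom tally by fragment:
  benzene ring core → C:6 H:6
  (− 3 ring H displaced by substituents)
  + CH2CH2CH3 → C:3 H:7
  + Cl → Cl:1
  + CH3 → C:1 H:3
Element totals:
  C: 10
  H: 13
  Cl: 1
Molecular formula: C10H13Cl.
  M = 10(12.0) + 13(1.007825) + 34.968853
    = 120.000000 + 13.101725 + 34.968853 = 168.070578

168.0706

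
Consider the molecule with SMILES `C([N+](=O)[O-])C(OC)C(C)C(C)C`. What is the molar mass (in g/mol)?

175.23 g/mol

Atom tally by fragment:
  O2NCH2 → C:1 H:2 N:1 O:2
  CH(OCH3) → C:2 H:4 O:1
  CH(CH3) → C:2 H:4
  CH(CH3) → C:2 H:4
  CH3 → C:1 H:3
Element totals:
  C: 8
  H: 17
  N: 1
  O: 3
Molecular formula: C8H17NO3.
  M = 8(12.011) + 17(1.008) + 14.007 + 3(15.999)
    = 96.088 + 17.136 + 14.007 + 47.997 = 175.228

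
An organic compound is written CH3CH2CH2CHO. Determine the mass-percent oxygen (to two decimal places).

22.19%

Atom tally by fragment:
  CH3 → C:1 H:3
  CH2 → C:1 H:2
  CH2CHO → C:2 H:3 O:1
Element totals:
  C: 4
  H: 8
  O: 1
Molecular formula: C4H8O.
Molar mass = 72.107 g/mol.
Mass from O: 1 × 15.999 = 15.999 g/mol.
%O = 15.999 / 72.107 × 100 = 22.19%.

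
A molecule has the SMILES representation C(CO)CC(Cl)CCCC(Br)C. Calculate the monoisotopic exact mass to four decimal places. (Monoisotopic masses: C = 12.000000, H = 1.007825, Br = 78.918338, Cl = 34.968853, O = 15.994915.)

256.0230

Atom tally by fragment:
  HOCH2CH2 → C:2 H:5 O:1
  CH2 → C:1 H:2
  CH(Cl) → C:1 H:1 Cl:1
  CH2 → C:1 H:2
  CH2 → C:1 H:2
  CH2 → C:1 H:2
  CH(Br) → C:1 H:1 Br:1
  CH3 → C:1 H:3
Element totals:
  C: 9
  H: 18
  Br: 1
  Cl: 1
  O: 1
Molecular formula: C9H18BrClO.
  M = 9(12.0) + 18(1.007825) + 78.918338 + 34.968853 + 15.994915
    = 108.000000 + 18.140850 + 78.918338 + 34.968853 + 15.994915 = 256.022956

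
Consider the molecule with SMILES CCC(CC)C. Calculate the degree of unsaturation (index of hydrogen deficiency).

Atom tally by fragment:
  CH3 → C:1 H:3
  CH2 → C:1 H:2
  CH(C2H5) → C:3 H:6
  CH3 → C:1 H:3
Element totals:
  C: 6
  H: 14
Molecular formula: C6H14.
DoU = (2C + 2 + N − H − X) / 2 = (2·6 + 2 + 0 − 14 − 0) / 2 = 0.

0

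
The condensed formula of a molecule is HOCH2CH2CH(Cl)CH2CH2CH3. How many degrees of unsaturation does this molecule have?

Atom tally by fragment:
  HOCH2CH2 → C:2 H:5 O:1
  CH(Cl) → C:1 H:1 Cl:1
  CH2 → C:1 H:2
  CH2 → C:1 H:2
  CH3 → C:1 H:3
Element totals:
  C: 6
  H: 13
  Cl: 1
  O: 1
Molecular formula: C6H13ClO.
DoU = (2C + 2 + N − H − X) / 2 = (2·6 + 2 + 0 − 13 − 1) / 2 = 0.

0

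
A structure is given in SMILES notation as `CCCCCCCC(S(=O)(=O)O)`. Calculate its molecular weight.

194.29 g/mol

Atom tally by fragment:
  CH3 → C:1 H:3
  CH2 → C:1 H:2
  CH2 → C:1 H:2
  CH2 → C:1 H:2
  CH2 → C:1 H:2
  CH2 → C:1 H:2
  CH2 → C:1 H:2
  CH2SO3H → C:1 H:3 S:1 O:3
Element totals:
  C: 8
  H: 18
  O: 3
  S: 1
Molecular formula: C8H18O3S.
  M = 8(12.011) + 18(1.008) + 3(15.999) + 32.06
    = 96.088 + 18.144 + 47.997 + 32.060 = 194.289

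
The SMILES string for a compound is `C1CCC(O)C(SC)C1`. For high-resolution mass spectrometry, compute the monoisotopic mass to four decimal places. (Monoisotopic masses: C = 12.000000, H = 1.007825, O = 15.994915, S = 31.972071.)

146.0765

Atom tally by fragment:
  cyclohexane ring core → C:6 H:12
  (− 2 ring H displaced by substituents)
  + OH → O:1 H:1
  + SCH3 → C:1 H:3 S:1
Element totals:
  C: 7
  H: 14
  O: 1
  S: 1
Molecular formula: C7H14OS.
  M = 7(12.0) + 14(1.007825) + 15.994915 + 31.972071
    = 84.000000 + 14.109550 + 15.994915 + 31.972071 = 146.076536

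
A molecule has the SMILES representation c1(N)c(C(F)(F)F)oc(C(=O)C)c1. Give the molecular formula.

C7H6F3NO2

Atom tally by fragment:
  furan ring core → C:4 H:4 O:1
  (− 3 ring H displaced by substituents)
  + NH2 → N:1 H:2
  + CF3 → C:1 F:3
  + COCH3 → C:2 H:3 O:1
Element totals:
  C: 7
  H: 6
  F: 3
  N: 1
  O: 2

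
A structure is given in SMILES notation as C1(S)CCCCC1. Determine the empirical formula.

Atom tally by fragment:
  cyclohexane ring core → C:6 H:12
  (− 1 ring H displaced by substituents)
  + SH → S:1 H:1
Element totals:
  C: 6
  H: 12
  S: 1
Molecular formula: C6H12S.
gcd of subscripts (6, 12, 1) = 1, so the empirical formula equals the molecular formula.

C6H12S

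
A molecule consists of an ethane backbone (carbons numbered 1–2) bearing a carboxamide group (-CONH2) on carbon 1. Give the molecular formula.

Atom tally by fragment:
  H2NOCCH2 → C:2 H:4 O:1 N:1
  CH3 → C:1 H:3
Element totals:
  C: 3
  H: 7
  N: 1
  O: 1

C3H7NO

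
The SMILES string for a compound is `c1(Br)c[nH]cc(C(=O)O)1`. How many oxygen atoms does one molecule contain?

Atom tally by fragment:
  pyrrole ring core → C:4 H:5 N:1
  (− 2 ring H displaced by substituents)
  + Br → Br:1
  + COOH → C:1 H:1 O:2
Element totals:
  C: 5
  H: 4
  Br: 1
  N: 1
  O: 2

2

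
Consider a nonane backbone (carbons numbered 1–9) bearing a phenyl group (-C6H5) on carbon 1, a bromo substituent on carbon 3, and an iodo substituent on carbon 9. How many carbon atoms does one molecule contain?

Atom tally by fragment:
  C6H5CH2 → C:7 H:7
  CH2 → C:1 H:2
  CH(Br) → C:1 H:1 Br:1
  CH2 → C:1 H:2
  CH2 → C:1 H:2
  CH2 → C:1 H:2
  CH2 → C:1 H:2
  CH2 → C:1 H:2
  CH2I → C:1 H:2 I:1
Element totals:
  C: 15
  H: 22
  Br: 1
  I: 1

15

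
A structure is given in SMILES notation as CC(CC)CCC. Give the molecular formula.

C7H16

Atom tally by fragment:
  CH3 → C:1 H:3
  CH(C2H5) → C:3 H:6
  CH2 → C:1 H:2
  CH2 → C:1 H:2
  CH3 → C:1 H:3
Element totals:
  C: 7
  H: 16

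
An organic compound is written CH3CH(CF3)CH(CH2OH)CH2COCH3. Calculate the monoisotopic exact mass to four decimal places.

198.0868

Atom tally by fragment:
  CH3 → C:1 H:3
  CH(CF3) → C:2 H:1 F:3
  CH(CH2OH) → C:2 H:4 O:1
  CH2COCH3 → C:3 H:5 O:1
Element totals:
  C: 8
  H: 13
  F: 3
  O: 2
Molecular formula: C8H13F3O2.
  M = 8(12.0) + 13(1.007825) + 3(18.998403) + 2(15.994915)
    = 96.000000 + 13.101725 + 56.995209 + 31.989830 = 198.086764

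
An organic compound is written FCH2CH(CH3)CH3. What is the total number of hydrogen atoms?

Atom tally by fragment:
  FCH2 → C:1 H:2 F:1
  CH(CH3) → C:2 H:4
  CH3 → C:1 H:3
Element totals:
  C: 4
  H: 9
  F: 1

9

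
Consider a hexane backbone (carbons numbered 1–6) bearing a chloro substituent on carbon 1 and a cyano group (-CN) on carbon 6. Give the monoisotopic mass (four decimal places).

145.0658

Atom tally by fragment:
  ClCH2 → C:1 H:2 Cl:1
  CH2 → C:1 H:2
  CH2 → C:1 H:2
  CH2 → C:1 H:2
  CH2 → C:1 H:2
  CH2CN → C:2 H:2 N:1
Element totals:
  C: 7
  H: 12
  Cl: 1
  N: 1
Molecular formula: C7H12ClN.
  M = 7(12.0) + 12(1.007825) + 34.968853 + 14.003074
    = 84.000000 + 12.093900 + 34.968853 + 14.003074 = 145.065827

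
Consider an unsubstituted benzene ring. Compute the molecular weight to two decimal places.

Atom tally by fragment:
  benzene ring core → C:6 H:6
Element totals:
  C: 6
  H: 6
Molecular formula: C6H6.
  M = 6(12.011) + 6(1.008)
    = 72.066 + 6.048 = 78.114

78.11 g/mol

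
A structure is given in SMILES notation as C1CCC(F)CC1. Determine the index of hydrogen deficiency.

Atom tally by fragment:
  cyclohexane ring core → C:6 H:12
  (− 1 ring H displaced by substituents)
  + F → F:1
Element totals:
  C: 6
  H: 11
  F: 1
Molecular formula: C6H11F.
DoU = (2C + 2 + N − H − X) / 2 = (2·6 + 2 + 0 − 11 − 1) / 2 = 1.

1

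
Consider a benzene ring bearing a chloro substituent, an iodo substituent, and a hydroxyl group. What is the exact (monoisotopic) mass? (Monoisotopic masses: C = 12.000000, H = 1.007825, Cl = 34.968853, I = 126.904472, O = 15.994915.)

253.8995

Atom tally by fragment:
  benzene ring core → C:6 H:6
  (− 3 ring H displaced by substituents)
  + Cl → Cl:1
  + I → I:1
  + OH → O:1 H:1
Element totals:
  C: 6
  H: 4
  Cl: 1
  I: 1
  O: 1
Molecular formula: C6H4ClIO.
  M = 6(12.0) + 4(1.007825) + 34.968853 + 126.904472 + 15.994915
    = 72.000000 + 4.031300 + 34.968853 + 126.904472 + 15.994915 = 253.899540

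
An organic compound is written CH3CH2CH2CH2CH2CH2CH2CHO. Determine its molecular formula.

Element totals:
  C: 8
  H: 16
  O: 1

C8H16O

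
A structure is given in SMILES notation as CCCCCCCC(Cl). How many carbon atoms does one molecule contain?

8

Atom tally by fragment:
  CH3 → C:1 H:3
  CH2 → C:1 H:2
  CH2 → C:1 H:2
  CH2 → C:1 H:2
  CH2 → C:1 H:2
  CH2 → C:1 H:2
  CH2 → C:1 H:2
  CH2Cl → C:1 H:2 Cl:1
Element totals:
  C: 8
  H: 17
  Cl: 1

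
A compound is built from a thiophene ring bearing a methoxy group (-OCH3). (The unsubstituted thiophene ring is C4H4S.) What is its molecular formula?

C5H6OS

Atom tally by fragment:
  thiophene ring core → C:4 H:4 S:1
  (− 1 ring H displaced by substituents)
  + OCH3 → C:1 H:3 O:1
Element totals:
  C: 5
  H: 6
  O: 1
  S: 1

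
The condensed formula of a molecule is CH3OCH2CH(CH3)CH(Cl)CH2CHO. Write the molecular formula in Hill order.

C7H13ClO2

Element totals:
  C: 7
  H: 13
  Cl: 1
  O: 2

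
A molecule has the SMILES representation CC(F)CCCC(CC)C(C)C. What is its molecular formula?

C11H23F

Atom tally by fragment:
  CH3 → C:1 H:3
  CH(F) → C:1 H:1 F:1
  CH2 → C:1 H:2
  CH2 → C:1 H:2
  CH2 → C:1 H:2
  CH(C2H5) → C:3 H:6
  CH(CH3) → C:2 H:4
  CH3 → C:1 H:3
Element totals:
  C: 11
  H: 23
  F: 1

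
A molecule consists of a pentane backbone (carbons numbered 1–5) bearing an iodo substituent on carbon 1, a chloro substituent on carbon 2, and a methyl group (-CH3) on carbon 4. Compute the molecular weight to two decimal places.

246.52 g/mol

Atom tally by fragment:
  ICH2 → C:1 H:2 I:1
  CH(Cl) → C:1 H:1 Cl:1
  CH2 → C:1 H:2
  CH(CH3) → C:2 H:4
  CH3 → C:1 H:3
Element totals:
  C: 6
  H: 12
  Cl: 1
  I: 1
Molecular formula: C6H12ClI.
  M = 6(12.011) + 12(1.008) + 35.45 + 126.904
    = 72.066 + 12.096 + 35.450 + 126.904 = 246.516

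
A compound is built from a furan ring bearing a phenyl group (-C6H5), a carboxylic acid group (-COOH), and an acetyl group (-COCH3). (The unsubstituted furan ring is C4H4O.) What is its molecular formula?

Atom tally by fragment:
  furan ring core → C:4 H:4 O:1
  (− 3 ring H displaced by substituents)
  + C6H5 → C:6 H:5
  + COOH → C:1 H:1 O:2
  + COCH3 → C:2 H:3 O:1
Element totals:
  C: 13
  H: 10
  O: 4

C13H10O4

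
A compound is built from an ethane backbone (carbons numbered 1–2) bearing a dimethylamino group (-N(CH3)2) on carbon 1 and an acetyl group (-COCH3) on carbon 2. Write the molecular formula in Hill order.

Atom tally by fragment:
  (CH3)2NCH2 → C:3 H:8 N:1
  CH2COCH3 → C:3 H:5 O:1
Element totals:
  C: 6
  H: 13
  N: 1
  O: 1

C6H13NO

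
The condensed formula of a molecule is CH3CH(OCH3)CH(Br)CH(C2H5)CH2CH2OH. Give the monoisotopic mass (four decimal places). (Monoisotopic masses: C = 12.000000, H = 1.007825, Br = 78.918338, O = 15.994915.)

238.0568

Atom tally by fragment:
  CH3 → C:1 H:3
  CH(OCH3) → C:2 H:4 O:1
  CH(Br) → C:1 H:1 Br:1
  CH(C2H5) → C:3 H:6
  CH2CH2OH → C:2 H:5 O:1
Element totals:
  C: 9
  H: 19
  Br: 1
  O: 2
Molecular formula: C9H19BrO2.
  M = 9(12.0) + 19(1.007825) + 78.918338 + 2(15.994915)
    = 108.000000 + 19.148675 + 78.918338 + 31.989830 = 238.056843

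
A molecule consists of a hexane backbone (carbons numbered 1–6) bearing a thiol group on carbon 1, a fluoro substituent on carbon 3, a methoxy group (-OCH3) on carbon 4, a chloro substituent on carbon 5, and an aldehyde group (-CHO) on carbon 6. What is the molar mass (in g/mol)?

228.71 g/mol

Atom tally by fragment:
  HSCH2 → C:1 H:3 S:1
  CH2 → C:1 H:2
  CH(F) → C:1 H:1 F:1
  CH(OCH3) → C:2 H:4 O:1
  CH(Cl) → C:1 H:1 Cl:1
  CH2CHO → C:2 H:3 O:1
Element totals:
  C: 8
  H: 14
  Cl: 1
  F: 1
  O: 2
  S: 1
Molecular formula: C8H14ClFO2S.
  M = 8(12.011) + 14(1.008) + 35.45 + 18.998 + 2(15.999) + 32.06
    = 96.088 + 14.112 + 35.450 + 18.998 + 31.998 + 32.060 = 228.706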